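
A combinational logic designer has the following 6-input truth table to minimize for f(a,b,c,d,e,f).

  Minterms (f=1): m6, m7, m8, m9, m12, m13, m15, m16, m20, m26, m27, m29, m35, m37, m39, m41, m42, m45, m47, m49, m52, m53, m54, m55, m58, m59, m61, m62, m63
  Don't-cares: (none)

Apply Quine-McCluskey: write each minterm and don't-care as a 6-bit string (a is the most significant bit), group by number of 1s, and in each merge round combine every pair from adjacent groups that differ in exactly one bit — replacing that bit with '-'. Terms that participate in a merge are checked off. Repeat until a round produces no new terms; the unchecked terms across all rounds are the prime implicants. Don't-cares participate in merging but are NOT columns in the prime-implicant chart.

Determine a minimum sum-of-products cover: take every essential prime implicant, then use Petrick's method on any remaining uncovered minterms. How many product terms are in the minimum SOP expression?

size-2^0 implicants → 000110(✓)  000111(✓)  001000(✓)  001001(✓)  001100(✓)  001101(✓)  001111(✓)  010000(✓)  010100(✓)  011010(✓)  011011(✓)  011101(✓)  100011(✓)  100101(✓)  100111(✓)  101001(✓)  101010(✓)  101101(✓)  101111(✓)  110001(✓)  110100(✓)  110101(✓)  110110(✓)  110111(✓)  111010(✓)  111011(✓)  111101(✓)  111110(✓)  111111(✓)
size-2^1 implicants → -00111(✓)  -01001(✓)  -01101(✓)  -01111(✓)  -10100  -11010(✓)  -11011(✓)  -11101(✓)  0-1101(✓)  00-111(✓)  00011-  001-00(✓)  001-01(✓)  00100-(✓)  0011-1(✓)  00110-(✓)  010-00  01101-(✓)  1-0101(✓)  1-0111(✓)  1-1010  1-1101(✓)  1-1111(✓)  10-101(✓)  10-111(✓)  100-11  1001-1(✓)  101-01(✓)  1011-1(✓)  11-101(✓)  11-110(✓)  11-111(✓)  110-01  1101-0(✓)  1101-1(✓)  11010-(✓)  11011-(✓)  111-10(✓)  111-11(✓)  11101-(✓)  1111-1(✓)  11111-(✓)
size-2^2 implicants → --1101  -0-111  -01-01  -011-1  -1101-  001-0-  1--101(✓)  1--111(✓)  1-01-1(✓)  1-11-1(✓)  10-1-1(✓)  11-1-1(✓)  11-11-  1101--  111-1-
size-2^3 implicants → 1--1-1
Unchecked terms (primes): --1101, -0-111, -01-01, -011-1, -10100, -1101-, 00011-, 001-0-, 010-00, 1--1-1, 1-1010, 100-11, 11-11-, 110-01, 1101--, 111-1-
Minterm coverage:
  m6 ⊆ 00011- [E]
  m7 ⊆ -0-111,00011-
  m8 ⊆ 001-0- [E]
  m9 ⊆ -01-01,001-0-
  m12 ⊆ 001-0- [E]
  m13 ⊆ --1101,-01-01,-011-1,001-0-
  m15 ⊆ -0-111,-011-1
  m16 ⊆ 010-00 [E]
  m20 ⊆ -10100,010-00
  m26 ⊆ -1101- [E]
  m27 ⊆ -1101- [E]
  m29 ⊆ --1101 [E]
  m35 ⊆ 100-11 [E]
  m37 ⊆ 1--1-1 [E]
  m39 ⊆ -0-111,1--1-1,100-11
  m41 ⊆ -01-01 [E]
  m42 ⊆ 1-1010 [E]
  m45 ⊆ --1101,-01-01,-011-1,1--1-1
  m47 ⊆ -0-111,-011-1,1--1-1
  m49 ⊆ 110-01 [E]
  m52 ⊆ -10100,1101--
  m53 ⊆ 1--1-1,110-01,1101--
  m54 ⊆ 11-11-,1101--
  m55 ⊆ 1--1-1,11-11-,1101--
  m58 ⊆ -1101-,1-1010,111-1-
  m59 ⊆ -1101-,111-1-
  m61 ⊆ --1101,1--1-1
  m62 ⊆ 11-11-,111-1-
  m63 ⊆ 1--1-1,11-11-,111-1-
E = {--1101, -01-01, -1101-, 00011-, 001-0-, 010-00, 1--1-1, 1-1010, 100-11, 110-01}
Petrick residual → -0-111, -10100, 11-11-
Cover = cde'f + b'def + b'ce'f + bc'de'f' + bcd'e + a'b'c'de + a'b'ce' + a'bc'e'f' + adf + acd'ef' + ab'c'ef + abde + abc'e'f  |cover|=13

13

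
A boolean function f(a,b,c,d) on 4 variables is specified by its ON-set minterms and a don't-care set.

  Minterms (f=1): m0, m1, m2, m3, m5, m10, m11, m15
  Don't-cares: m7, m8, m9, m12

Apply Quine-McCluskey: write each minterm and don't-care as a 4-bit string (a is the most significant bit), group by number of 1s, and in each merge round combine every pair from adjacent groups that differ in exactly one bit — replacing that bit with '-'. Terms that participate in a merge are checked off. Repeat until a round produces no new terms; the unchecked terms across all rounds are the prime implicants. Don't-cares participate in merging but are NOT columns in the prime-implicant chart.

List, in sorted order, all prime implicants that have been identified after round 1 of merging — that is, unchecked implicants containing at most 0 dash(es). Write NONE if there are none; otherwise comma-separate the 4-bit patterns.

NONE

Round 0: 0000✓ 0001✓ 0010✓ 0011✓ 0101✓ 0111✓ 1000✓ 1001✓ 1010✓ 1011✓ 1100✓ 1111✓
Round 1: -000✓ -001✓ -010✓ -011✓ -111✓ 0-01✓ 0-11✓ 00-0✓ 00-1✓ 000-✓ 001-✓ 01-1✓ 1-00 1-11✓ 10-0✓ 10-1✓ 100-✓ 101-✓
Round 2: --11 -0-0✓ -0-1✓ -00-✓ -01-✓ 0--1 00--✓ 10--✓
Round 3: -0--
PIs = {--11, -0--, 0--1, 1-00}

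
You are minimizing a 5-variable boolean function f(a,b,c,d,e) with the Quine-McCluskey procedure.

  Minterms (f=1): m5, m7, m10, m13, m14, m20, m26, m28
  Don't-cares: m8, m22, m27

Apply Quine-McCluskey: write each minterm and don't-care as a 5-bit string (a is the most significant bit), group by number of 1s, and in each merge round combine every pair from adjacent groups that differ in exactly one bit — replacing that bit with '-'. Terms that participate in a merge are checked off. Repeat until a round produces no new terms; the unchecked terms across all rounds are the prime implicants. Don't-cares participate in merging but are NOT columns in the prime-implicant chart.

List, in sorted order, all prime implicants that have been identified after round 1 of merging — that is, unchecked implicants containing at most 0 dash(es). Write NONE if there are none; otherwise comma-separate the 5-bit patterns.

NONE

size-2^0 implicants → 00101(✓)  00111(✓)  01000(✓)  01010(✓)  01101(✓)  01110(✓)  10100(✓)  10110(✓)  11010(✓)  11011(✓)  11100(✓)
size-2^1 implicants → -1010  0-101  001-1  01-10  010-0  1-100  101-0  1101-
Unchecked terms (primes): -1010, 0-101, 001-1, 01-10, 010-0, 1-100, 101-0, 1101-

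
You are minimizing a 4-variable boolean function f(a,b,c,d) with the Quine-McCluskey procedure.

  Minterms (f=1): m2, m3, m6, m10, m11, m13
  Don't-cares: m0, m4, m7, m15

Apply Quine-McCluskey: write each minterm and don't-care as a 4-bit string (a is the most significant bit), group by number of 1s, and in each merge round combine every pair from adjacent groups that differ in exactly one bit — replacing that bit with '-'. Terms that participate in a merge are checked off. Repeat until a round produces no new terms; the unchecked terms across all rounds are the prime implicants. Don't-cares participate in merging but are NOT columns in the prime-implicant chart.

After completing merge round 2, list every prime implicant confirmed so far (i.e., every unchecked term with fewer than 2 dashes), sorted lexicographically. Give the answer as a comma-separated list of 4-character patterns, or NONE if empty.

size-2^0 implicants → 0000(✓)  0010(✓)  0011(✓)  0100(✓)  0110(✓)  0111(✓)  1010(✓)  1011(✓)  1101(✓)  1111(✓)
size-2^1 implicants → -010(✓)  -011(✓)  -111(✓)  0-00(✓)  0-10(✓)  0-11(✓)  00-0(✓)  001-(✓)  01-0(✓)  011-(✓)  1-11(✓)  101-(✓)  11-1
size-2^2 implicants → --11  -01-  0--0  0-1-
Unchecked terms (primes): --11, -01-, 0--0, 0-1-, 11-1

11-1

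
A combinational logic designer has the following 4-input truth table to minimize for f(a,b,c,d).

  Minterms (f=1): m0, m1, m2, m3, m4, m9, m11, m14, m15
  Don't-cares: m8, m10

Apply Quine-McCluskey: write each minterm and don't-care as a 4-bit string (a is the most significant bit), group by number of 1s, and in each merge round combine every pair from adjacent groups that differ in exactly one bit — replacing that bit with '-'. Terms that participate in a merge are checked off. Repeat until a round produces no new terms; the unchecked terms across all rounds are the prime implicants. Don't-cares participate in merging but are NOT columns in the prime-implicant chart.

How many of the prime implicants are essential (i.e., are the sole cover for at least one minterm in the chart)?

size-2^0 implicants → 0000(✓)  0001(✓)  0010(✓)  0011(✓)  0100(✓)  1000(✓)  1001(✓)  1010(✓)  1011(✓)  1110(✓)  1111(✓)
size-2^1 implicants → -000(✓)  -001(✓)  -010(✓)  -011(✓)  0-00  00-0(✓)  00-1(✓)  000-(✓)  001-(✓)  1-10(✓)  1-11(✓)  10-0(✓)  10-1(✓)  100-(✓)  101-(✓)  111-(✓)
size-2^2 implicants → -0-0(✓)  -0-1(✓)  -00-(✓)  -01-(✓)  00--(✓)  1-1-  10--(✓)
size-2^3 implicants → -0--
Unchecked terms (primes): -0--, 0-00, 1-1-
Minterm coverage:
  m0 ⊆ -0--,0-00
  m1 ⊆ -0-- [E]
  m2 ⊆ -0-- [E]
  m3 ⊆ -0-- [E]
  m4 ⊆ 0-00 [E]
  m9 ⊆ -0-- [E]
  m11 ⊆ -0--,1-1-
  m14 ⊆ 1-1- [E]
  m15 ⊆ 1-1- [E]
E = {-0--, 0-00, 1-1-}

3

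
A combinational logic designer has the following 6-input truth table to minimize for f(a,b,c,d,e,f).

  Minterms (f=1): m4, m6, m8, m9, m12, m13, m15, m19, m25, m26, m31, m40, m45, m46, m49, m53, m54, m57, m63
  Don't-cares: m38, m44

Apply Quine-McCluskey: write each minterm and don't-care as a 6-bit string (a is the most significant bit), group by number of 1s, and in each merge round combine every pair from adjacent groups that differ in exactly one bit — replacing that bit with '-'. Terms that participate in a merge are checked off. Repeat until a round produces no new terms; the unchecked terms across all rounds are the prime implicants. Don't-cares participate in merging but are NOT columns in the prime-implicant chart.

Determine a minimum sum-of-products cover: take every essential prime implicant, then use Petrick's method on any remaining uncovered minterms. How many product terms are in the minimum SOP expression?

12

Round 0: 000100✓ 000110✓ 001000✓ 001001✓ 001100✓ 001101✓ 001111✓ 010011 011001✓ 011010 011111✓ 100110✓ 101000✓ 101100✓ 101101✓ 101110✓ 110001✓ 110101✓ 110110✓ 111001✓ 111111✓
Round 1: -00110 -01000✓ -01100✓ -01101✓ -11001 -11111 0-1001 0-1111 00-100 0001-0 001-00✓ 001-01✓ 00100-✓ 0011-1 00110-✓ 1-0110 10-110 101-00✓ 1011-0 10110-✓ 11-001 110-01
Round 2: -01-00 -0110- 001-0-
PIs = {-00110, -01-00, -0110-, -11001, -11111, 0-1001, 0-1111, 00-100, 0001-0, 001-0-, 0011-1, 010011, 011010, 1-0110, 10-110, 1011-0, 11-001, 110-01}
Coverage chart:
  m4: 00-100,0001-0
  m6: -00110,0001-0
  m8: -01-00,001-0-
  m9: 0-1001,001-0-
  m12: -01-00,-0110-,00-100,001-0-
  m13: -0110-,001-0-,0011-1
  m15: 0-1111,0011-1
  m19: 010011 ←essential
  m25: -11001,0-1001
  m26: 011010 ←essential
  m31: -11111,0-1111
  m40: -01-00 ←essential
  m45: -0110- ←essential
  m46: 10-110,1011-0
  m49: 11-001,110-01
  m53: 110-01 ←essential
  m54: 1-0110 ←essential
  m57: -11001,11-001
  m63: -11111 ←essential
Essential: -01-00, -0110-, -11111, 010011, 011010, 1-0110, 110-01
Petrick residual → -11001, 0-1001, 0-1111, 0001-0, 10-110
Min cover (12 terms): b'ce'f' + b'cde' + bcd'e'f + bcdef + a'cd'e'f + a'cdef + a'b'c'df' + a'bc'd'ef + a'bcd'ef' + ac'def' + ab'def' + abc'e'f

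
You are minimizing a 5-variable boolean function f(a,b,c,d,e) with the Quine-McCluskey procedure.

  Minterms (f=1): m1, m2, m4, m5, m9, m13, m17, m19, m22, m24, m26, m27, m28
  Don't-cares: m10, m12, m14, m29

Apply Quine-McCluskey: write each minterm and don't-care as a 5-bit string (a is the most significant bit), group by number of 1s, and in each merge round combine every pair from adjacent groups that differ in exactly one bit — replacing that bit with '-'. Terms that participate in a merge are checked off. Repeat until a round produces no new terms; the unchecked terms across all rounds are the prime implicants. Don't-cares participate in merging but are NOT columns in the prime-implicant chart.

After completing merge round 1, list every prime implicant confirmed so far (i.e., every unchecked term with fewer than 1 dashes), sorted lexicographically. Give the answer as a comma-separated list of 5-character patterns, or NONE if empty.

[col 0] 00001*, 00010*, 00100*, 00101*, 01001*, 01010*, 01100*, 01101*, 01110*, 10001*, 10011*, 10110, 11000*, 11010*, 11011*, 11100*, 11101*
[col 1] -0001, -1010, -1100*, -1101*, 0-001*, 0-010, 0-100*, 0-101*, 00-01*, 0010-*, 01-01*, 01-10, 011-0, 0110-*, 1-011, 100-1, 11-00, 110-0, 1101-, 1110-*
[col 2] -110-, 0--01, 0-10-
Prime implicants: -0001, -1010, -110-, 0--01, 0-010, 0-10-, 01-10, 011-0, 1-011, 100-1, 10110, 11-00, 110-0, 1101-

10110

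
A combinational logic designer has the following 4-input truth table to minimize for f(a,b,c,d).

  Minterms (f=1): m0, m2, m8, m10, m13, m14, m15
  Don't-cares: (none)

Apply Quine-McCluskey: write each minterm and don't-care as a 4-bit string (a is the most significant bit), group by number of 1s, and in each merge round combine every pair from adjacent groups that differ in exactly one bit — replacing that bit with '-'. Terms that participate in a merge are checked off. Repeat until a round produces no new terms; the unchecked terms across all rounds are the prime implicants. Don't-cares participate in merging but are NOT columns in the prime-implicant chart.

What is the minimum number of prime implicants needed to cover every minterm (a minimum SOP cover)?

3

Round 0: 0000✓ 0010✓ 1000✓ 1010✓ 1101✓ 1110✓ 1111✓
Round 1: -000✓ -010✓ 00-0✓ 1-10 10-0✓ 11-1 111-
Round 2: -0-0
PIs = {-0-0, 1-10, 11-1, 111-}
Coverage chart:
  m0: -0-0 ←essential
  m2: -0-0 ←essential
  m8: -0-0 ←essential
  m10: -0-0,1-10
  m13: 11-1 ←essential
  m14: 1-10,111-
  m15: 11-1,111-
Essential: -0-0, 11-1
Petrick residual → 1-10
Min cover (3 terms): b'd' + acd' + abd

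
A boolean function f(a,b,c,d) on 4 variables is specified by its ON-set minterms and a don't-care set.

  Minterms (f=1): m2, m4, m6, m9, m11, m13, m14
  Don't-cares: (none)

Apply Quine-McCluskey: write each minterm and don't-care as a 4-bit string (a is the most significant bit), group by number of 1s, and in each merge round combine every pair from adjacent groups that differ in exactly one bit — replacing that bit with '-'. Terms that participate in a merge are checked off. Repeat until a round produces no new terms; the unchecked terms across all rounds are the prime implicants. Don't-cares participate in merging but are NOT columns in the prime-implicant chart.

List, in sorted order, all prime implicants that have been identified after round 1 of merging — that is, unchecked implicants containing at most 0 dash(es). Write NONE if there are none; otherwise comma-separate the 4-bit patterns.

NONE

[col 0] 0010*, 0100*, 0110*, 1001*, 1011*, 1101*, 1110*
[col 1] -110, 0-10, 01-0, 1-01, 10-1
Prime implicants: -110, 0-10, 01-0, 1-01, 10-1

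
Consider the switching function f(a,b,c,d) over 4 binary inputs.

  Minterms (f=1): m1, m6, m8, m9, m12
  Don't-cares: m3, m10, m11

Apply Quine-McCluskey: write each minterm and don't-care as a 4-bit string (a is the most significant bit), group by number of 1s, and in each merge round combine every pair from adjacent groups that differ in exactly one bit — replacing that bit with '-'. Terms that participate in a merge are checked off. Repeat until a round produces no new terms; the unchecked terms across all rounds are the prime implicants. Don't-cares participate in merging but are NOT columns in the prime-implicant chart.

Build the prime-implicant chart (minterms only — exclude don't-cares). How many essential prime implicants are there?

3

[col 0] 0001*, 0011*, 0110, 1000*, 1001*, 1010*, 1011*, 1100*
[col 1] -001*, -011*, 00-1*, 1-00, 10-0*, 10-1*, 100-*, 101-*
[col 2] -0-1, 10--
Prime implicants: -0-1, 0110, 1-00, 10--
PI chart (minterm → PIs covering it):
  1 | -0-1  (sole → essential)
  6 | 0110  (sole → essential)
  8 | 1-00,10--
  9 | -0-1,10--
  12 | 1-00  (sole → essential)
Essential prime implicants: -0-1, 0110, 1-00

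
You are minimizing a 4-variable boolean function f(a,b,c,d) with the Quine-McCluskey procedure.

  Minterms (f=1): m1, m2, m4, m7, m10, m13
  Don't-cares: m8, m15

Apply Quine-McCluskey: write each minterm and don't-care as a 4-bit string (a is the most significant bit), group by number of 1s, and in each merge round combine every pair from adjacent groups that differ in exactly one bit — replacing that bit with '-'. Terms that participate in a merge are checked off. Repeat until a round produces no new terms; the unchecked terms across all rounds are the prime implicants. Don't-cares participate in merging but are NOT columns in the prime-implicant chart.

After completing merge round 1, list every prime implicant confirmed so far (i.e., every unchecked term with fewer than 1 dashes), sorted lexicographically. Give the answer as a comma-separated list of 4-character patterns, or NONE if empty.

Round 0: 0001 0010✓ 0100 0111✓ 1000✓ 1010✓ 1101✓ 1111✓
Round 1: -010 -111 10-0 11-1
PIs = {-010, -111, 0001, 0100, 10-0, 11-1}

0001, 0100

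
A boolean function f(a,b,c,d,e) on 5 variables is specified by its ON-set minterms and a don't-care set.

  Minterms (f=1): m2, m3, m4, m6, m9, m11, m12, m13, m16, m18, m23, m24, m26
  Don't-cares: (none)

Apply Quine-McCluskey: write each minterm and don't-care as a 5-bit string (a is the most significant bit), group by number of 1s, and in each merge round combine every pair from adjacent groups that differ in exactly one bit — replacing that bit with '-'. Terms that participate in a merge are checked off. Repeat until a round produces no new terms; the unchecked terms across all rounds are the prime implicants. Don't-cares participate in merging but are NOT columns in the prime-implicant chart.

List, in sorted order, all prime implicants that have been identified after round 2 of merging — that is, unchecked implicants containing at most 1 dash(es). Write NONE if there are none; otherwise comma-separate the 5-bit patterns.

[col 0] 00010*, 00011*, 00100*, 00110*, 01001*, 01011*, 01100*, 01101*, 10000*, 10010*, 10111, 11000*, 11010*
[col 1] -0010, 0-011, 0-100, 00-10, 0001-, 001-0, 01-01, 010-1, 0110-, 1-000*, 1-010*, 100-0*, 110-0*
[col 2] 1-0-0
Prime implicants: -0010, 0-011, 0-100, 00-10, 0001-, 001-0, 01-01, 010-1, 0110-, 1-0-0, 10111

-0010, 0-011, 0-100, 00-10, 0001-, 001-0, 01-01, 010-1, 0110-, 10111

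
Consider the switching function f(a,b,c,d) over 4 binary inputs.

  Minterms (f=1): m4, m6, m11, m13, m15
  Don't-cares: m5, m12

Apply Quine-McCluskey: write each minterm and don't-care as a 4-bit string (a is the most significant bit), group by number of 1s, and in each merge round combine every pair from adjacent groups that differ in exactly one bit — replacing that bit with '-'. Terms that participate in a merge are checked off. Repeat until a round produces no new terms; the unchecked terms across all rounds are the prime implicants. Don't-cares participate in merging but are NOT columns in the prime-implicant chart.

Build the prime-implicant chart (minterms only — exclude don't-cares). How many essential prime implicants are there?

[col 0] 0100*, 0101*, 0110*, 1011*, 1100*, 1101*, 1111*
[col 1] -100*, -101*, 01-0, 010-*, 1-11, 11-1, 110-*
[col 2] -10-
Prime implicants: -10-, 01-0, 1-11, 11-1
PI chart (minterm → PIs covering it):
  4 | -10-,01-0
  6 | 01-0  (sole → essential)
  11 | 1-11  (sole → essential)
  13 | -10-,11-1
  15 | 1-11,11-1
Essential prime implicants: 01-0, 1-11

2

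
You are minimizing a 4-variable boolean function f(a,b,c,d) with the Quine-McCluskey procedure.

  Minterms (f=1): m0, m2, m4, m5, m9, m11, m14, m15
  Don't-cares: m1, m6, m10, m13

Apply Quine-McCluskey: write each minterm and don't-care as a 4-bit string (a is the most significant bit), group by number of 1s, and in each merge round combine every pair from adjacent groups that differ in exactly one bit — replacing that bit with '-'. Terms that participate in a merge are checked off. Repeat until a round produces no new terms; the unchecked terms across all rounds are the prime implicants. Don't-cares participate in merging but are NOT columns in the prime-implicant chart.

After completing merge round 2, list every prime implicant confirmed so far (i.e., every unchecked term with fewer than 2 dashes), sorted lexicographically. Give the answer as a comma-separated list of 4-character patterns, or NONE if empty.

NONE

size-2^0 implicants → 0000(✓)  0001(✓)  0010(✓)  0100(✓)  0101(✓)  0110(✓)  1001(✓)  1010(✓)  1011(✓)  1101(✓)  1110(✓)  1111(✓)
size-2^1 implicants → -001(✓)  -010(✓)  -101(✓)  -110(✓)  0-00(✓)  0-01(✓)  0-10(✓)  00-0(✓)  000-(✓)  01-0(✓)  010-(✓)  1-01(✓)  1-10(✓)  1-11(✓)  10-1(✓)  101-(✓)  11-1(✓)  111-(✓)
size-2^2 implicants → --01  --10  0--0  0-0-  1--1  1-1-
Unchecked terms (primes): --01, --10, 0--0, 0-0-, 1--1, 1-1-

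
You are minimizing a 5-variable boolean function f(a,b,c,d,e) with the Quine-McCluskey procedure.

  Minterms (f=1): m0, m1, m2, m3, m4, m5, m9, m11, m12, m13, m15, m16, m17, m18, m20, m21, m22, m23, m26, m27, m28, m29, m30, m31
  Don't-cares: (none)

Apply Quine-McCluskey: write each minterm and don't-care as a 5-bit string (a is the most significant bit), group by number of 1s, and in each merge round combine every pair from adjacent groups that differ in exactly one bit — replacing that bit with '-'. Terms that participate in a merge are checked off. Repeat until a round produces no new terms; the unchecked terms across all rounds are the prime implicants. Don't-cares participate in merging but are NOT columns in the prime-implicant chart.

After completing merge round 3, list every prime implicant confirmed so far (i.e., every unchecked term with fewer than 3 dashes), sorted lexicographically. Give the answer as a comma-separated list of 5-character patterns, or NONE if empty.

-00-0, -1-11, -11-1, 0--01, 0-0-1, 000--, 01--1, 1--10, 10--0, 11-1-

size-2^0 implicants → 00000(✓)  00001(✓)  00010(✓)  00011(✓)  00100(✓)  00101(✓)  01001(✓)  01011(✓)  01100(✓)  01101(✓)  01111(✓)  10000(✓)  10001(✓)  10010(✓)  10100(✓)  10101(✓)  10110(✓)  10111(✓)  11010(✓)  11011(✓)  11100(✓)  11101(✓)  11110(✓)  11111(✓)
size-2^1 implicants → -0000(✓)  -0001(✓)  -0010(✓)  -0100(✓)  -0101(✓)  -1011(✓)  -1100(✓)  -1101(✓)  -1111(✓)  0-001(✓)  0-011(✓)  0-100(✓)  0-101(✓)  00-00(✓)  00-01(✓)  000-0(✓)  000-1(✓)  0000-(✓)  0001-(✓)  0010-(✓)  01-01(✓)  01-11(✓)  010-1(✓)  011-1(✓)  0110-(✓)  1-010(✓)  1-100(✓)  1-101(✓)  1-110(✓)  1-111(✓)  10-00(✓)  10-01(✓)  10-10(✓)  100-0(✓)  1000-(✓)  101-0(✓)  101-1(✓)  1010-(✓)  1011-(✓)  11-10(✓)  11-11(✓)  1101-(✓)  111-0(✓)  111-1(✓)  1110-(✓)  1111-(✓)
size-2^2 implicants → --100(✓)  --101(✓)  -0-00(✓)  -0-01(✓)  -00-0  -000-(✓)  -010-(✓)  -1-11  -11-1  -110-(✓)  0--01  0-0-1  0-10-(✓)  00-0-(✓)  000--  01--1  1--10  1-1-0(✓)  1-1-1(✓)  1-10-(✓)  1-11-(✓)  10--0  10-0-(✓)  101--(✓)  11-1-  111--(✓)
size-2^3 implicants → --10-  -0-0-  1-1--
Unchecked terms (primes): --10-, -0-0-, -00-0, -1-11, -11-1, 0--01, 0-0-1, 000--, 01--1, 1--10, 1-1--, 10--0, 11-1-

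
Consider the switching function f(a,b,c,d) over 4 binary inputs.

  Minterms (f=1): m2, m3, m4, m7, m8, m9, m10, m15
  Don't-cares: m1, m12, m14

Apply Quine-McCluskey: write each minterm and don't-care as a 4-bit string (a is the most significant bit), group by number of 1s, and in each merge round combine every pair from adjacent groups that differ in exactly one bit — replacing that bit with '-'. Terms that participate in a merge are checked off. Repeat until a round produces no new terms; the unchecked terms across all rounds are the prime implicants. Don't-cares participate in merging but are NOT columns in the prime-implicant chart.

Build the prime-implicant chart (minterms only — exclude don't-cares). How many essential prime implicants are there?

1

[col 0] 0001*, 0010*, 0011*, 0100*, 0111*, 1000*, 1001*, 1010*, 1100*, 1110*, 1111*
[col 1] -001, -010, -100, -111, 0-11, 00-1, 001-, 1-00*, 1-10*, 10-0*, 100-, 11-0*, 111-
[col 2] 1--0
Prime implicants: -001, -010, -100, -111, 0-11, 00-1, 001-, 1--0, 100-, 111-
PI chart (minterm → PIs covering it):
  2 | -010,001-
  3 | 0-11,00-1,001-
  4 | -100  (sole → essential)
  7 | -111,0-11
  8 | 1--0,100-
  9 | -001,100-
  10 | -010,1--0
  15 | -111,111-
Essential prime implicants: -100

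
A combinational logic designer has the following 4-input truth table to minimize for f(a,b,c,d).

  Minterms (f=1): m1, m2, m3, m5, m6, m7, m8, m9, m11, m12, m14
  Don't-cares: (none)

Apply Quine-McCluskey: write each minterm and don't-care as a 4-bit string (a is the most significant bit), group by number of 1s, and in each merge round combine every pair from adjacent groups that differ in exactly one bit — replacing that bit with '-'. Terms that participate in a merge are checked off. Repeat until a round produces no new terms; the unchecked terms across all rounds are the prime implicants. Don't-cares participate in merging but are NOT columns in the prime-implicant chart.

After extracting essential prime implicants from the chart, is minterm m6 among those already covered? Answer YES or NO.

YES

size-2^0 implicants → 0001(✓)  0010(✓)  0011(✓)  0101(✓)  0110(✓)  0111(✓)  1000(✓)  1001(✓)  1011(✓)  1100(✓)  1110(✓)
size-2^1 implicants → -001(✓)  -011(✓)  -110  0-01(✓)  0-10(✓)  0-11(✓)  00-1(✓)  001-(✓)  01-1(✓)  011-(✓)  1-00  10-1(✓)  100-  11-0
size-2^2 implicants → -0-1  0--1  0-1-
Unchecked terms (primes): -0-1, -110, 0--1, 0-1-, 1-00, 100-, 11-0
Minterm coverage:
  m1 ⊆ -0-1,0--1
  m2 ⊆ 0-1- [E]
  m3 ⊆ -0-1,0--1,0-1-
  m5 ⊆ 0--1 [E]
  m6 ⊆ -110,0-1-
  m7 ⊆ 0--1,0-1-
  m8 ⊆ 1-00,100-
  m9 ⊆ -0-1,100-
  m11 ⊆ -0-1 [E]
  m12 ⊆ 1-00,11-0
  m14 ⊆ -110,11-0
E = {-0-1, 0--1, 0-1-}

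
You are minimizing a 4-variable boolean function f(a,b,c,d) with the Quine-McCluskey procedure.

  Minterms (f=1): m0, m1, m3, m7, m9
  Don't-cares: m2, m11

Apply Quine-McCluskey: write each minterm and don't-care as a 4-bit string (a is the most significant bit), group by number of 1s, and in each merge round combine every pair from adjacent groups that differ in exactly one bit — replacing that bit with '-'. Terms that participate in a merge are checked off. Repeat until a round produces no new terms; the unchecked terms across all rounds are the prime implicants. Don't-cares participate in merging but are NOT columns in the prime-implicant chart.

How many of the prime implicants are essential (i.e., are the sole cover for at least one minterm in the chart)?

3

size-2^0 implicants → 0000(✓)  0001(✓)  0010(✓)  0011(✓)  0111(✓)  1001(✓)  1011(✓)
size-2^1 implicants → -001(✓)  -011(✓)  0-11  00-0(✓)  00-1(✓)  000-(✓)  001-(✓)  10-1(✓)
size-2^2 implicants → -0-1  00--
Unchecked terms (primes): -0-1, 0-11, 00--
Minterm coverage:
  m0 ⊆ 00-- [E]
  m1 ⊆ -0-1,00--
  m3 ⊆ -0-1,0-11,00--
  m7 ⊆ 0-11 [E]
  m9 ⊆ -0-1 [E]
E = {-0-1, 0-11, 00--}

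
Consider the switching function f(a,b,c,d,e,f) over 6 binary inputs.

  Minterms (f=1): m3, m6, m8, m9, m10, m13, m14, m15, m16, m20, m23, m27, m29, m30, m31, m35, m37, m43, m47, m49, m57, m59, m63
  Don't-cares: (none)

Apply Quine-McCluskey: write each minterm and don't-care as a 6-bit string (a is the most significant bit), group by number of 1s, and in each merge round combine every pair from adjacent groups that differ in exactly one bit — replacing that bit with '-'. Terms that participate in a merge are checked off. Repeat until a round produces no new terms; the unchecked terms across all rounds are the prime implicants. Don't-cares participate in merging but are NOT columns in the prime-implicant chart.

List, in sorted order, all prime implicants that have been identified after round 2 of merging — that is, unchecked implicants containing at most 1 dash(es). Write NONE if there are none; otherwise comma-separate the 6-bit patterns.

Round 0: 000011✓ 000110✓ 001000✓ 001001✓ 001010✓ 001101✓ 001110✓ 001111✓ 010000✓ 010100✓ 010111✓ 011011✓ 011101✓ 011110✓ 011111✓ 100011✓ 100101 101011✓ 101111✓ 110001✓ 111001✓ 111011✓ 111111✓
Round 1: -00011 -01111✓ -11011✓ -11111✓ 0-1101✓ 0-1110✓ 0-1111✓ 00-110 001-01 001-10 0010-0 00100- 0011-1✓ 00111-✓ 01-111 010-00 011-11✓ 0111-1✓ 01111-✓ 1-1011✓ 1-1111✓ 10-011 101-11✓ 11-001 111-11✓ 1110-1
Round 2: --1111 -11-11 0-11-1 0-111- 1-1-11
PIs = {--1111, -00011, -11-11, 0-11-1, 0-111-, 00-110, 001-01, 001-10, 0010-0, 00100-, 01-111, 010-00, 1-1-11, 10-011, 100101, 11-001, 1110-1}

-00011, 00-110, 001-01, 001-10, 0010-0, 00100-, 01-111, 010-00, 10-011, 100101, 11-001, 1110-1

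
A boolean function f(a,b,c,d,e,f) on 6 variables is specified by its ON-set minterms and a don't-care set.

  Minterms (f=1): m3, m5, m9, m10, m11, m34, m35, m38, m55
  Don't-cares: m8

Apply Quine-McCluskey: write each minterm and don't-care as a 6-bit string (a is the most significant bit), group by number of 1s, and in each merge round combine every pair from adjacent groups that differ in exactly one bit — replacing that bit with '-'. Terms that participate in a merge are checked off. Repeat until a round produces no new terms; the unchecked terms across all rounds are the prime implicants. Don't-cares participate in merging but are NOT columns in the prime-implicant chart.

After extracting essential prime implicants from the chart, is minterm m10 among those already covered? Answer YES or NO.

YES

size-2^0 implicants → 000011(✓)  000101  001000(✓)  001001(✓)  001010(✓)  001011(✓)  100010(✓)  100011(✓)  100110(✓)  110111
size-2^1 implicants → -00011  00-011  0010-0(✓)  0010-1(✓)  00100-(✓)  00101-(✓)  100-10  10001-
size-2^2 implicants → 0010--
Unchecked terms (primes): -00011, 00-011, 000101, 0010--, 100-10, 10001-, 110111
Minterm coverage:
  m3 ⊆ -00011,00-011
  m5 ⊆ 000101 [E]
  m9 ⊆ 0010-- [E]
  m10 ⊆ 0010-- [E]
  m11 ⊆ 00-011,0010--
  m34 ⊆ 100-10,10001-
  m35 ⊆ -00011,10001-
  m38 ⊆ 100-10 [E]
  m55 ⊆ 110111 [E]
E = {000101, 0010--, 100-10, 110111}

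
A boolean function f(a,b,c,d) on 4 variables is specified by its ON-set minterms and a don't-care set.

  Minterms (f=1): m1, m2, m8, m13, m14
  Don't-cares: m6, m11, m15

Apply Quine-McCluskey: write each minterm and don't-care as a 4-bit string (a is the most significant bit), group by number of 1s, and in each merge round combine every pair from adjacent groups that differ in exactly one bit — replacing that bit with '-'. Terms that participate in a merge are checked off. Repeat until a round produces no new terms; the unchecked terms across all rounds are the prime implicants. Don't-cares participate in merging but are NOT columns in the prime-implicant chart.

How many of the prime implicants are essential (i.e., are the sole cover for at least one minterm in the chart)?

4

Round 0: 0001 0010✓ 0110✓ 1000 1011✓ 1101✓ 1110✓ 1111✓
Round 1: -110 0-10 1-11 11-1 111-
PIs = {-110, 0-10, 0001, 1-11, 1000, 11-1, 111-}
Coverage chart:
  m1: 0001 ←essential
  m2: 0-10 ←essential
  m8: 1000 ←essential
  m13: 11-1 ←essential
  m14: -110,111-
Essential: 0-10, 0001, 1000, 11-1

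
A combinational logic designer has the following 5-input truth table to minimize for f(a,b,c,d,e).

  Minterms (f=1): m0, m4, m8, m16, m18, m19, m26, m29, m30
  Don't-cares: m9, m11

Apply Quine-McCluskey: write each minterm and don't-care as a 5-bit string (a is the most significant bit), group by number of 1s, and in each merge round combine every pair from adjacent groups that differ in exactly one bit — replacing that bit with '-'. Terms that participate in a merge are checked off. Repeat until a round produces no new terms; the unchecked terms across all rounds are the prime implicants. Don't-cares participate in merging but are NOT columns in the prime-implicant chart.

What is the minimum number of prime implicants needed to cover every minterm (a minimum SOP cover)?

6

[col 0] 00000*, 00100*, 01000*, 01001*, 01011*, 10000*, 10010*, 10011*, 11010*, 11101, 11110*
[col 1] -0000, 0-000, 00-00, 010-1, 0100-, 1-010, 100-0, 1001-, 11-10
Prime implicants: -0000, 0-000, 00-00, 010-1, 0100-, 1-010, 100-0, 1001-, 11-10, 11101
PI chart (minterm → PIs covering it):
  0 | -0000,0-000,00-00
  4 | 00-00  (sole → essential)
  8 | 0-000,0100-
  16 | -0000,100-0
  18 | 1-010,100-0,1001-
  19 | 1001-  (sole → essential)
  26 | 1-010,11-10
  29 | 11101  (sole → essential)
  30 | 11-10  (sole → essential)
Essential prime implicants: 00-00, 1001-, 11-10, 11101
Petrick residual → -0000, 0-000
Minimum SOP uses 6 PIs: b'c'd'e' + a'c'd'e' + a'b'd'e' + ab'c'd + abde' + abcd'e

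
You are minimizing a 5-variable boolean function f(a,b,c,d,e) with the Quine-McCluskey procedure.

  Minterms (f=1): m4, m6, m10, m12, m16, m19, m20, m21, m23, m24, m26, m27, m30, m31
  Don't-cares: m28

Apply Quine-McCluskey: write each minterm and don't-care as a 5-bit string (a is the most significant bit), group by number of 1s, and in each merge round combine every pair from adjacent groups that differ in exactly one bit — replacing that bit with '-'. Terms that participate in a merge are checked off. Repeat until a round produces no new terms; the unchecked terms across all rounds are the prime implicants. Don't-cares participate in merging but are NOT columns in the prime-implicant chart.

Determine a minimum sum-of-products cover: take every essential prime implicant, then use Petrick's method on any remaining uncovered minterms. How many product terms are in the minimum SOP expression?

[col 0] 00100*, 00110*, 01010*, 01100*, 10000*, 10011*, 10100*, 10101*, 10111*, 11000*, 11010*, 11011*, 11100*, 11110*, 11111*
[col 1] -0100*, -1010, -1100*, 0-100*, 001-0, 1-000*, 1-011*, 1-100*, 1-111*, 10-00*, 10-11*, 101-1, 1010-, 11-00*, 11-10*, 11-11*, 110-0*, 1101-*, 111-0*, 1111-*
[col 2] --100, 1--00, 1--11, 11--0, 11-1-
Prime implicants: --100, -1010, 001-0, 1--00, 1--11, 101-1, 1010-, 11--0, 11-1-
PI chart (minterm → PIs covering it):
  4 | --100,001-0
  6 | 001-0  (sole → essential)
  10 | -1010  (sole → essential)
  12 | --100  (sole → essential)
  16 | 1--00  (sole → essential)
  19 | 1--11  (sole → essential)
  20 | --100,1--00,1010-
  21 | 101-1,1010-
  23 | 1--11,101-1
  24 | 1--00,11--0
  26 | -1010,11--0,11-1-
  27 | 1--11,11-1-
  30 | 11--0,11-1-
  31 | 1--11,11-1-
Essential prime implicants: --100, -1010, 001-0, 1--00, 1--11
Petrick residual → 101-1, 11--0
Minimum SOP uses 7 PIs: cd'e' + bc'de' + a'b'ce' + ad'e' + ade + ab'ce + abe'

7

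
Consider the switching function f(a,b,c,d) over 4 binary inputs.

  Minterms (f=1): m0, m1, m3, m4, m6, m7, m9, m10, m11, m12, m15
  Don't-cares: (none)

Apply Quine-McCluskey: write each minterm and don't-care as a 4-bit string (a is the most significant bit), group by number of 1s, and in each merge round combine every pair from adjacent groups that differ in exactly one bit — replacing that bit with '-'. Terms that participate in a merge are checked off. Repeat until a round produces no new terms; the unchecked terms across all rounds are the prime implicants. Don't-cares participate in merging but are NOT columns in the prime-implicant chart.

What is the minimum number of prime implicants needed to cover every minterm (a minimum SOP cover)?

[col 0] 0000*, 0001*, 0011*, 0100*, 0110*, 0111*, 1001*, 1010*, 1011*, 1100*, 1111*
[col 1] -001*, -011*, -100, -111*, 0-00, 0-11*, 00-1*, 000-, 01-0, 011-, 1-11*, 10-1*, 101-
[col 2] --11, -0-1
Prime implicants: --11, -0-1, -100, 0-00, 000-, 01-0, 011-, 101-
PI chart (minterm → PIs covering it):
  0 | 0-00,000-
  1 | -0-1,000-
  3 | --11,-0-1
  4 | -100,0-00,01-0
  6 | 01-0,011-
  7 | --11,011-
  9 | -0-1  (sole → essential)
  10 | 101-  (sole → essential)
  11 | --11,-0-1,101-
  12 | -100  (sole → essential)
  15 | --11  (sole → essential)
Essential prime implicants: --11, -0-1, -100, 101-
Petrick residual → 0-00, 01-0
Minimum SOP uses 6 PIs: cd + b'd + bc'd' + a'c'd' + a'bd' + ab'c

6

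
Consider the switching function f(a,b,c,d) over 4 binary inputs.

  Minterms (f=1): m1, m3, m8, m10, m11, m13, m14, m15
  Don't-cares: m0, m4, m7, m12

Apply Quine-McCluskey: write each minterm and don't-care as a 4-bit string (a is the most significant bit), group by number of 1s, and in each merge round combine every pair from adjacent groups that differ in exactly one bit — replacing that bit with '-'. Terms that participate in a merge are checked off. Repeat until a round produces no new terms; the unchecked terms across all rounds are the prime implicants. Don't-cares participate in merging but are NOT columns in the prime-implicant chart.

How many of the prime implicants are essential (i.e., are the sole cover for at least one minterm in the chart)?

size-2^0 implicants → 0000(✓)  0001(✓)  0011(✓)  0100(✓)  0111(✓)  1000(✓)  1010(✓)  1011(✓)  1100(✓)  1101(✓)  1110(✓)  1111(✓)
size-2^1 implicants → -000(✓)  -011(✓)  -100(✓)  -111(✓)  0-00(✓)  0-11(✓)  00-1  000-  1-00(✓)  1-10(✓)  1-11(✓)  10-0(✓)  101-(✓)  11-0(✓)  11-1(✓)  110-(✓)  111-(✓)
size-2^2 implicants → --00  --11  1--0  1-1-  11--
Unchecked terms (primes): --00, --11, 00-1, 000-, 1--0, 1-1-, 11--
Minterm coverage:
  m1 ⊆ 00-1,000-
  m3 ⊆ --11,00-1
  m8 ⊆ --00,1--0
  m10 ⊆ 1--0,1-1-
  m11 ⊆ --11,1-1-
  m13 ⊆ 11-- [E]
  m14 ⊆ 1--0,1-1-,11--
  m15 ⊆ --11,1-1-,11--
E = {11--}

1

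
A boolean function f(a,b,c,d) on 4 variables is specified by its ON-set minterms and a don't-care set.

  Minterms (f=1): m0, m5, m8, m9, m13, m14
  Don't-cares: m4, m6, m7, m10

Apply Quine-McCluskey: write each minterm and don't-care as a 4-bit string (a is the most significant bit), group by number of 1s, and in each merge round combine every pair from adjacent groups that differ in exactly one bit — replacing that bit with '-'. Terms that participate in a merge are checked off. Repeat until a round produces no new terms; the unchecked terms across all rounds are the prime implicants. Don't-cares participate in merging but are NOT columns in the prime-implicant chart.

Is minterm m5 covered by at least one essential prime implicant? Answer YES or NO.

NO

Round 0: 0000✓ 0100✓ 0101✓ 0110✓ 0111✓ 1000✓ 1001✓ 1010✓ 1101✓ 1110✓
Round 1: -000 -101 -110 0-00 01-0✓ 01-1✓ 010-✓ 011-✓ 1-01 1-10 10-0 100-
Round 2: 01--
PIs = {-000, -101, -110, 0-00, 01--, 1-01, 1-10, 10-0, 100-}
Coverage chart:
  m0: -000,0-00
  m5: -101,01--
  m8: -000,10-0,100-
  m9: 1-01,100-
  m13: -101,1-01
  m14: -110,1-10
(no essential prime implicants)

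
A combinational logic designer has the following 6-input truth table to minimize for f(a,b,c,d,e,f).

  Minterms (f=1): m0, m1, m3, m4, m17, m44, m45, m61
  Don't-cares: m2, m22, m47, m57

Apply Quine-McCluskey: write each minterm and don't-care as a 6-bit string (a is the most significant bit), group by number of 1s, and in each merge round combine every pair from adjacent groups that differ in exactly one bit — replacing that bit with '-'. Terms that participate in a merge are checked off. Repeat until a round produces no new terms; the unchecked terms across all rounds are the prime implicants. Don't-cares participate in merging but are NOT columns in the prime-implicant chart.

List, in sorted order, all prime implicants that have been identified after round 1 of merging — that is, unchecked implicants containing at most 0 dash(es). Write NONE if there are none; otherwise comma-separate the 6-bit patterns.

size-2^0 implicants → 000000(✓)  000001(✓)  000010(✓)  000011(✓)  000100(✓)  010001(✓)  010110  101100(✓)  101101(✓)  101111(✓)  111001(✓)  111101(✓)
size-2^1 implicants → 0-0001  000-00  0000-0(✓)  0000-1(✓)  00000-(✓)  00001-(✓)  1-1101  1011-1  10110-  111-01
size-2^2 implicants → 0000--
Unchecked terms (primes): 0-0001, 000-00, 0000--, 010110, 1-1101, 1011-1, 10110-, 111-01

010110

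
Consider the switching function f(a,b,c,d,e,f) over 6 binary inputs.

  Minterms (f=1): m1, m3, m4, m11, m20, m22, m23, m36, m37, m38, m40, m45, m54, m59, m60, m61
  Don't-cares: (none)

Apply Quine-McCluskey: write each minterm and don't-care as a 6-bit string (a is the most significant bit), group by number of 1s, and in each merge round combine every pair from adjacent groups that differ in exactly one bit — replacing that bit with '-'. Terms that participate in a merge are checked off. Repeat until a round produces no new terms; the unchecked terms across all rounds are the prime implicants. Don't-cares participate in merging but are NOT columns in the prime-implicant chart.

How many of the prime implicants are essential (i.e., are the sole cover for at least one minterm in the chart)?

[col 0] 000001*, 000011*, 000100*, 001011*, 010100*, 010110*, 010111*, 100100*, 100101*, 100110*, 101000, 101101*, 110110*, 111011, 111100*, 111101*
[col 1] -00100, -10110, 0-0100, 00-011, 0000-1, 0101-0, 01011-, 1-0110, 1-1101, 10-101, 1001-0, 10010-, 11110-
Prime implicants: -00100, -10110, 0-0100, 00-011, 0000-1, 0101-0, 01011-, 1-0110, 1-1101, 10-101, 1001-0, 10010-, 101000, 111011, 11110-
PI chart (minterm → PIs covering it):
  1 | 0000-1  (sole → essential)
  3 | 00-011,0000-1
  4 | -00100,0-0100
  11 | 00-011  (sole → essential)
  20 | 0-0100,0101-0
  22 | -10110,0101-0,01011-
  23 | 01011-  (sole → essential)
  36 | -00100,1001-0,10010-
  37 | 10-101,10010-
  38 | 1-0110,1001-0
  40 | 101000  (sole → essential)
  45 | 1-1101,10-101
  54 | -10110,1-0110
  59 | 111011  (sole → essential)
  60 | 11110-  (sole → essential)
  61 | 1-1101,11110-
Essential prime implicants: 00-011, 0000-1, 01011-, 101000, 111011, 11110-

6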